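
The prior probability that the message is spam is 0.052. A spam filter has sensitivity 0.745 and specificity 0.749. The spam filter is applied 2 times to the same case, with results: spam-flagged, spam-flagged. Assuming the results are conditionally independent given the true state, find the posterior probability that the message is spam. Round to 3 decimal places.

Posterior P(H) ≈ 0.326

With H the event that the message is spam, the joint likelihood of the observed sequence is P(data|H) = 0.745·0.745 = 0.55502 and P(data|¬H) = 0.251·0.251 = 0.063001.
Bayes: P(H|data) = 0.052·0.55502 / (0.052·0.55502 + 0.948·0.063001) = 0.028861/0.088586 = 0.3258.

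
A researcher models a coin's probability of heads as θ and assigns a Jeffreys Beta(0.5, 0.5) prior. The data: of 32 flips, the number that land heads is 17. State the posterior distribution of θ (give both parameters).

The binomial likelihood is conjugate to the Beta prior: with 17 successes and 15 failures, the posterior is Beta(0.5+17, 0.5+15) = Beta(17.5, 15.5).

Posterior: Beta(17.5, 15.5)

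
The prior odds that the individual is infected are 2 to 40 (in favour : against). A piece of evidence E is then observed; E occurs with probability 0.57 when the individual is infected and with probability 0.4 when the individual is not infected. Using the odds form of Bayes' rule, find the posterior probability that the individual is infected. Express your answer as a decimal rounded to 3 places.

Prior odds = 2/40 = 0.050000. In log-odds, ln(0.050000) = -2.9957.
Add log likelihood ratio: ln(1.4250) = 0.35417.
Posterior log-odds = -2.6416, so posterior odds = exp(-2.6416) = 0.071250. Converting, P(H|E) = 0.071250/1.0713 = 0.067.

Posterior probability ≈ 0.067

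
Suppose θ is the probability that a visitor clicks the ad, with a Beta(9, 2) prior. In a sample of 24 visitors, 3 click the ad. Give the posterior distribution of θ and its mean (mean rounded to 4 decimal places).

Posterior: Beta(12, 23); mean ≈ 0.3429

Observing 3 successes and 21 failures updates Beta(9, 2) by adding the success and failure counts to the two shape parameters: α = 9+3 = 12, β = 2+21 = 23.
Posterior mean = α/(α+β) = 12/35 = 0.3429.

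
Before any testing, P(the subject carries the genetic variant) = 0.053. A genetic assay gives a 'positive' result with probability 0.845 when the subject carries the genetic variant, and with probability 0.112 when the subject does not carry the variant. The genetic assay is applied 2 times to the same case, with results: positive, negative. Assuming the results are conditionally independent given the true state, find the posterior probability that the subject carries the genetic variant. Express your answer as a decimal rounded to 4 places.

With H the event that the subject carries the genetic variant, the joint likelihood of the observed sequence is P(data|H) = 0.845·0.155 = 0.13098 and P(data|¬H) = 0.112·0.888 = 0.099456.
Bayes: P(H|data) = 0.053·0.13098 / (0.053·0.13098 + 0.947·0.099456) = 0.0069417/0.10113 = 0.0686.

Posterior P(H) ≈ 0.0686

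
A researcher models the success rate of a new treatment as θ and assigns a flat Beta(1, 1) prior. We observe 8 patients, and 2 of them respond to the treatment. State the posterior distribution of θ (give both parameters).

Posterior: Beta(3, 7)

The binomial likelihood is conjugate to the Beta prior: with 2 successes and 6 failures, the posterior is Beta(1+2, 1+6) = Beta(3, 7).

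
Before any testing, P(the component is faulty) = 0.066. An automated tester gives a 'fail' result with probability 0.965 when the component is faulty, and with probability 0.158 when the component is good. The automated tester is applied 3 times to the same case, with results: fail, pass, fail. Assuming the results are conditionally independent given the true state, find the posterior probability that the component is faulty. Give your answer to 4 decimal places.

Posterior P(H) ≈ 0.0988

With H the event that the component is faulty, the joint likelihood of the observed sequence is P(data|H) = 0.965·0.035·0.965 = 0.032593 and P(data|¬H) = 0.158·0.842·0.158 = 0.021020.
Bayes: P(H|data) = 0.066·0.032593 / (0.066·0.032593 + 0.934·0.021020) = 0.0021511/0.021784 = 0.0988.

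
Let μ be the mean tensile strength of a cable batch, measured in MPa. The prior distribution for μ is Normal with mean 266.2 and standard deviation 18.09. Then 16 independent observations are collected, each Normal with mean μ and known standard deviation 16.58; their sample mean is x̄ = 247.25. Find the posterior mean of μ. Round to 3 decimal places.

Posterior mean ≈ 248.195

Prior precision 1/τ₀² = 1/18.09² = 0.00305579; data precision n/σ² = 16/16.58² = 0.0582037.
Posterior precision = 0.00305579 + 0.0582037 = 0.0612595.
Posterior mean = (0.00305579·266.2 + 0.0582037·247.25) / 0.0612595 = 248.195.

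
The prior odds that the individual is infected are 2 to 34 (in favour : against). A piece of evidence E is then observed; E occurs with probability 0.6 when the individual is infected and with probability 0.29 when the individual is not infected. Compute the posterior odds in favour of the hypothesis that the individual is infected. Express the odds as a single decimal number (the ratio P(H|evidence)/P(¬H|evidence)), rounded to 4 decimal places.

Posterior odds ≈ 0.1217

Prior odds = 2/34 = 0.058824. In log-odds, ln(0.058824) = -2.8332.
Add log likelihood ratio: ln(2.0690) = 0.72705.
Posterior log-odds = -2.1062, so posterior odds = exp(-2.1062) = 0.12170.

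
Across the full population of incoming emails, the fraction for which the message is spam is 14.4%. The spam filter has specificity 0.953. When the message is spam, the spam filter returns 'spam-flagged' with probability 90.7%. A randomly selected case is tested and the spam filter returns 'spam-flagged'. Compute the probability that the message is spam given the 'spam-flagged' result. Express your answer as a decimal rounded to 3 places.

P(H | E) ≈ 0.765

Write H for 'the message is spam'. Prior odds H:¬H = 0.144/0.856 = 0.16822. For the 'spam-flagged' outcome, the likelihood ratio is 0.907/0.047 = 19.298.
Posterior odds = 0.16822 × 19.298 = 3.2464, so P(H|E) = 3.2464/(1+3.2464) = 0.765.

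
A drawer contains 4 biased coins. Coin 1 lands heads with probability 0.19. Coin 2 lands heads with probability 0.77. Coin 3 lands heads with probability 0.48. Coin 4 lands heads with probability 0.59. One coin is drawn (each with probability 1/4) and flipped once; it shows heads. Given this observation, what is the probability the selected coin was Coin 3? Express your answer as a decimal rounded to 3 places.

Tabulate prior·likelihood by source: [1] prior 0.25, lik 0.19, product 0.04750; [2] prior 0.25, lik 0.77, product 0.1925; [3] prior 0.25, lik 0.48, product 0.1200; [4] prior 0.25, lik 0.59, product 0.1475.
Normalizing constant = 0.50750; the posterior for Coin 3 is its product over the sum, 0.1200/0.50750 = 0.236.

Posterior probability ≈ 0.236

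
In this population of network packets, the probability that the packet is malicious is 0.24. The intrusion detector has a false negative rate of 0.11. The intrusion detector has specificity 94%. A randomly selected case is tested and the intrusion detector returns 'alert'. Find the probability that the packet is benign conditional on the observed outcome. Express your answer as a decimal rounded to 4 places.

Write H for 'the packet is malicious'. Prior odds H:¬H = 0.24/0.76 = 0.31579. For the 'alert' outcome, the likelihood ratio is 0.89/0.06 = 14.833.
Posterior odds = 0.31579 × 14.833 = 4.6842, so P(H|E) = 4.6842/(1+4.6842) = 0.8241. Then P(¬H|E) = 1 − 0.8241 = 0.1759.

P(¬H | E) ≈ 0.1759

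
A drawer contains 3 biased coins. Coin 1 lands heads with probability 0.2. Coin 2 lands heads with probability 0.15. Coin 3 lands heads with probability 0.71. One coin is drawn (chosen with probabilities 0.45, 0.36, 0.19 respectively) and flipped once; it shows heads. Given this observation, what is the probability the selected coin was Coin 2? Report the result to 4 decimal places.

P(heads|C1) = 0.2; P(heads|C2) = 0.15; P(heads|C3) = 0.71.
Prior × likelihood for each source: 0.45·0.2=0.09000, 0.36·0.15=0.05400, 0.19·0.71=0.1349. Summing gives P(heads) = 0.27890.
P(Coin 2 | heads) = 0.05400 / 0.27890 = 0.1936.

Posterior probability ≈ 0.1936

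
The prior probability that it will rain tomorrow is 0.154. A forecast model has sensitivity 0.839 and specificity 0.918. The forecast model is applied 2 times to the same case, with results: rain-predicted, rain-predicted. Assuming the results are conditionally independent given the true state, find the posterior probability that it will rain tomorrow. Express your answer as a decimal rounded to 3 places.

With H the event that it will rain tomorrow, the joint likelihood of the observed sequence is P(data|H) = 0.839·0.839 = 0.70392 and P(data|¬H) = 0.082·0.082 = 0.0067240.
Bayes: P(H|data) = 0.154·0.70392 / (0.154·0.70392 + 0.846·0.0067240) = 0.10840/0.11409 = 0.9501.

Posterior P(H) ≈ 0.950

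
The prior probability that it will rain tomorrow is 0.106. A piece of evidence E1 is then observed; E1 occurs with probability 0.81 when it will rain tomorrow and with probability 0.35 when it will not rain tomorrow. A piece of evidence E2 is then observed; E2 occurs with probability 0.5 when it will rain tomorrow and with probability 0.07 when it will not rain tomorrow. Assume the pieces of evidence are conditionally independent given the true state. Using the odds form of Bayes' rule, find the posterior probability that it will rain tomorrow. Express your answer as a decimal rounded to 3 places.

Posterior probability ≈ 0.662

Prior odds = 0.106/(1−0.106) = 0.11857. In log-odds, ln(0.11857) = -2.1323.
Add log likelihood ratios: ln(2.3143) + ln(7.1429) = 2.8052.
Posterior log-odds = 0.67295, so posterior odds = exp(0.67295) = 1.9600. Converting, P(H|E) = 1.9600/2.9600 = 0.662.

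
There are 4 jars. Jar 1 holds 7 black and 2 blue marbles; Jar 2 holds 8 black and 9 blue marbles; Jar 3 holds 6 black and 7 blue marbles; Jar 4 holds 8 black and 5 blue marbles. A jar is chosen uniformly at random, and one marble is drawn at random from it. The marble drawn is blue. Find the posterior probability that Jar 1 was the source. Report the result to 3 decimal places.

Tabulate prior·likelihood by source: [1] prior 0.25, lik 0.2222, product 0.05556; [2] prior 0.25, lik 0.5294, product 0.1324; [3] prior 0.25, lik 0.5385, product 0.1346; [4] prior 0.25, lik 0.3846, product 0.09615.
Normalizing constant = 0.41868; the posterior for Jar 1 is its product over the sum, 0.05556/0.41868 = 0.133.

Posterior probability ≈ 0.133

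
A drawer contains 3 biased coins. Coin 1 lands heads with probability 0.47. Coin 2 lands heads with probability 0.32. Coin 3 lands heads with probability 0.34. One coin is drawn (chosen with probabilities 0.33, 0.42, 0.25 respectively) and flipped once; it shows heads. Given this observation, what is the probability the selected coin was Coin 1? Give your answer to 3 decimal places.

Posterior probability ≈ 0.414

P(heads|C1) = 0.47; P(heads|C2) = 0.32; P(heads|C3) = 0.34.
Prior × likelihood for each source: 0.33·0.47=0.1551, 0.42·0.32=0.1344, 0.25·0.34=0.08500. Summing gives P(heads) = 0.37450.
P(Coin 1 | heads) = 0.1551 / 0.37450 = 0.414.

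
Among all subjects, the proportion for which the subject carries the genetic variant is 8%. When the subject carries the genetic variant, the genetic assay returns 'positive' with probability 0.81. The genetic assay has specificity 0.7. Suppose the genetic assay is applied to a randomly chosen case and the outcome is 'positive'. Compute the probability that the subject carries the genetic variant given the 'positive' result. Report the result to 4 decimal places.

Write H for 'the subject carries the genetic variant'. Prior odds H:¬H = 0.08/0.92 = 0.086957. For the 'positive' outcome, the likelihood ratio is 0.81/0.3 = 2.7000.
Posterior odds = 0.086957 × 2.7000 = 0.23478, so P(H|E) = 0.23478/(1+0.23478) = 0.1901.

P(H | E) ≈ 0.1901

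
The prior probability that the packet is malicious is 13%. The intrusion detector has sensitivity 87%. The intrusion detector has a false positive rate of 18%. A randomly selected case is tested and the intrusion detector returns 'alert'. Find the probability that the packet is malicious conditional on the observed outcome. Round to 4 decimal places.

Write H for 'the packet is malicious'. Prior odds H:¬H = 0.13/0.87 = 0.14943. For the 'alert' outcome, the likelihood ratio is 0.87/0.18 = 4.8333.
Posterior odds = 0.14943 × 4.8333 = 0.72222, so P(H|E) = 0.72222/(1+0.72222) = 0.4194.

P(H | E) ≈ 0.4194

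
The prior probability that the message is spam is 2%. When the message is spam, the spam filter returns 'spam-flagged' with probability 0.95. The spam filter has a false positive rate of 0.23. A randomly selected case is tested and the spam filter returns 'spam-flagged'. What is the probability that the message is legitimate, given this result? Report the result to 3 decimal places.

Let H be the event that the message is spam. P(H) = 0.02, so P(¬H) = 0.98. With E the 'spam-flagged' result, P(E|H) = 0.95 and P(E|¬H) = 0.23.
P(E) = 0.95·0.02 + 0.23·0.98 = 0.019000 + 0.22540 = 0.24440.
By Bayes' theorem, P(H|E) = 0.019000 / 0.24440 = 0.078. Hence P(¬H|E) = 1 − 0.078 = 0.922.

P(¬H | E) ≈ 0.922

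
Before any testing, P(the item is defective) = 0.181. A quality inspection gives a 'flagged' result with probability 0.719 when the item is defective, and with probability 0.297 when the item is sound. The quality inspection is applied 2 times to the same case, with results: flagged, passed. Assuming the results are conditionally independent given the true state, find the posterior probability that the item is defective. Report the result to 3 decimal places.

Posterior P(H) ≈ 0.176

Let H be the event that the item is defective; start with P(H) = 0.181. P('flagged'|H) = 0.719, P('flagged'|¬H) = 0.297.
Update on result 1 ('flagged'): P(H) ← 0.719·0.1810 / (0.719·0.1810 + 0.297·0.8190) = 0.13014/0.37338 = 0.3485.
Update on result 2 ('passed'): P(H) ← 0.281·0.3485 / (0.281·0.3485 + 0.703·0.6515) = 0.097940/0.55592 = 0.1762.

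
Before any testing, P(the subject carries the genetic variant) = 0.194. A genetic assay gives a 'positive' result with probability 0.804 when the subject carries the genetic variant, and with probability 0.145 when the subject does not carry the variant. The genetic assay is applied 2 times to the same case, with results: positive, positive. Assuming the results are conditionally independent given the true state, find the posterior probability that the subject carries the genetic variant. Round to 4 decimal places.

Posterior P(H) ≈ 0.8810

Let H be the event that the subject carries the genetic variant; start with P(H) = 0.194. P('positive'|H) = 0.804, P('positive'|¬H) = 0.145.
Update on result 1 ('positive'): P(H) ← 0.804·0.1940 / (0.804·0.1940 + 0.145·0.8060) = 0.15598/0.27285 = 0.5717.
Update on result 2 ('positive'): P(H) ← 0.804·0.5717 / (0.804·0.5717 + 0.145·0.4283) = 0.45962/0.52173 = 0.8810.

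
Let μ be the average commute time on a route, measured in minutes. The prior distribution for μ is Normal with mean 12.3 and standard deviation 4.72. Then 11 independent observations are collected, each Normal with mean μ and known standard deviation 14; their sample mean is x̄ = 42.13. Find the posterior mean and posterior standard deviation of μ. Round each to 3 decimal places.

Prior precision 1/τ₀² = 1/4.72² = 0.0448865; data precision n/σ² = 11/14² = 0.0561224.
Posterior precision = 0.0448865 + 0.0561224 = 0.101009, giving posterior SD = 1/√0.101009 = 3.146.
Posterior mean = (0.0448865·12.3 + 0.0561224·42.13) / 0.101009 = 28.874.

Posterior mean ≈ 28.874; posterior SD ≈ 3.146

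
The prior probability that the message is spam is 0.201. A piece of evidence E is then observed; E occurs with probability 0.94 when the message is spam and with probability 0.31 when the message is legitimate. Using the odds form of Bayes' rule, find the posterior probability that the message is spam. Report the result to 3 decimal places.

Prior odds = 0.201/(1−0.201) = 0.25156. In log-odds, ln(0.25156) = -1.3801.
Add log likelihood ratio: ln(3.0323) = 1.1093.
Posterior log-odds = -0.27075, so posterior odds = exp(-0.27075) = 0.76281. Converting, P(H|E) = 0.76281/1.7628 = 0.433.

Posterior probability ≈ 0.433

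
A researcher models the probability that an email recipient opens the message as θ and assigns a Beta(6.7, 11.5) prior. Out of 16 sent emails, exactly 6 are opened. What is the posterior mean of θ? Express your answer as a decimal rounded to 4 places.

Posterior mean ≈ 0.3713

Observing 6 successes and 10 failures updates Beta(6.7, 11.5) by adding the success and failure counts to the two shape parameters: α = 6.7+6 = 12.7, β = 11.5+10 = 21.5.
Posterior mean = α/(α+β) = 12.7/34.2 = 0.3713.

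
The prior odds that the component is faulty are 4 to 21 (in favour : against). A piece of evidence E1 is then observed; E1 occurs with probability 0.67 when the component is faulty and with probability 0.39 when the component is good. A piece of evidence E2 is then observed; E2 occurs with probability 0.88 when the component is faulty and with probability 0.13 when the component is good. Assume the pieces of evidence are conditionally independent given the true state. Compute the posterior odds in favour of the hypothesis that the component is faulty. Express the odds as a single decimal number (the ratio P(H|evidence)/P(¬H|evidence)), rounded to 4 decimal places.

Posterior odds ≈ 2.2151

Prior odds = 4/21 = 0.19048. In log-odds, ln(0.19048) = -1.6582.
Add log likelihood ratios: ln(1.7179) + ln(6.7692) = 2.4535.
Posterior log-odds = 0.79529, so posterior odds = exp(0.79529) = 2.2151.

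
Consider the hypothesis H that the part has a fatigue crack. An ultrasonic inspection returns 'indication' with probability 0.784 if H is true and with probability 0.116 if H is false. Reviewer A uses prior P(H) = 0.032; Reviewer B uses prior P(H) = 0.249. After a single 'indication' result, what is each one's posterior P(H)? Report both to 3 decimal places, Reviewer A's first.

Reviewer A: 0.183; Reviewer B: 0.691

The likelihood ratio for an 'indication' result is 0.784/0.116 = 6.7586.
Reviewer A: prior odds 0.032/0.968 = 0.033058; posterior odds 0.22343; posterior probability 0.183.
Reviewer B: prior odds 0.249/0.751 = 0.33156; posterior odds 2.2409; posterior probability 0.691.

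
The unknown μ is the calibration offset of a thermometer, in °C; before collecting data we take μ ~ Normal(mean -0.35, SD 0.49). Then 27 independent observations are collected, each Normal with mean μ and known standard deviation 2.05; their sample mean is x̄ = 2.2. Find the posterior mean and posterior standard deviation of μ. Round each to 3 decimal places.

Posterior mean ≈ 1.197; posterior SD ≈ 0.307

Prior precision 1/τ₀² = 1/0.49² = 4.16493; data precision n/σ² = 27/2.05² = 6.42475.
Posterior precision = 4.16493 + 6.42475 = 10.5897, giving posterior SD = 1/√10.5897 = 0.307.
Posterior mean = (4.16493·-0.35 + 6.42475·2.2) / 10.5897 = 1.197.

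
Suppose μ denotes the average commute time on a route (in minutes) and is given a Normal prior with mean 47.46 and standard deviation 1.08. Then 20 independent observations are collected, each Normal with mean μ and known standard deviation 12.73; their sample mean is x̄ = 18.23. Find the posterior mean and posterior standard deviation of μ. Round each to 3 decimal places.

With known σ, the Normal prior is conjugate. Weight on the data is w = (n/σ²)/(n/σ² + 1/τ₀²) = 0.123416/(0.123416+0.857339) = 0.12584.
Posterior mean = w·x̄ + (1−w)·μ₀ = 0.12584·18.23 + 0.87416·47.46 = 43.782. Posterior variance = 1/(0.123416+0.857339) = 1.01962, so SD = 1.010.

Posterior mean ≈ 43.782; posterior SD ≈ 1.010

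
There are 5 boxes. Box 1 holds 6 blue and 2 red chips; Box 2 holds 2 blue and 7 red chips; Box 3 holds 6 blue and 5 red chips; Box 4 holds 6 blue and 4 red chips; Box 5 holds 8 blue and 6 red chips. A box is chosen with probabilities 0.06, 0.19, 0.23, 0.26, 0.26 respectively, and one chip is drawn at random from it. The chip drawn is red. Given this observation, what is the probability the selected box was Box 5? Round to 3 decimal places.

Tabulate prior·likelihood by source: [1] prior 0.06, lik 0.25, product 0.01500; [2] prior 0.19, lik 0.7778, product 0.1478; [3] prior 0.23, lik 0.4545, product 0.1045; [4] prior 0.26, lik 0.4, product 0.1040; [5] prior 0.26, lik 0.4286, product 0.1114.
Normalizing constant = 0.48275; the posterior for Box 5 is its product over the sum, 0.1114/0.48275 = 0.231.

Posterior probability ≈ 0.231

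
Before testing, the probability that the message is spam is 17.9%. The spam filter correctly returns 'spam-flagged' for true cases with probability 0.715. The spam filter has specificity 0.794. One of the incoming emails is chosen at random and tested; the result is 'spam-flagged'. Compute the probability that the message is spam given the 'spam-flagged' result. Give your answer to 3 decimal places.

Let H be the event that the message is spam. P(H) = 0.179, so P(¬H) = 0.821. With E the 'spam-flagged' result, P(E|H) = 0.715 and P(E|¬H) = 0.206.
P(E) = 0.715·0.179 + 0.206·0.821 = 0.12798 + 0.16913 = 0.29711.
By Bayes' theorem, P(H|E) = 0.12798 / 0.29711 = 0.431.

P(H | E) ≈ 0.431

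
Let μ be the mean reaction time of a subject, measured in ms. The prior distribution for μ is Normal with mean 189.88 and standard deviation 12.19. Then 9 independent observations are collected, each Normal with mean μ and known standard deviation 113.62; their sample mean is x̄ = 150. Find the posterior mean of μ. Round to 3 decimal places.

Prior precision 1/τ₀² = 1/12.19² = 0.00672965; data precision n/σ² = 9/113.62² = 0.00069716.
Posterior precision = 0.00672965 + 0.00069716 = 0.00742681.
Posterior mean = (0.00672965·189.88 + 0.00069716·150) / 0.00742681 = 186.136.

Posterior mean ≈ 186.136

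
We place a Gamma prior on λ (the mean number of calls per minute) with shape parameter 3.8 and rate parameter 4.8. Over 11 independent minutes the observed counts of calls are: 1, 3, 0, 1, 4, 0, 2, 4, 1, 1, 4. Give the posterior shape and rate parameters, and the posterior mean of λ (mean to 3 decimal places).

Posterior: Gamma(shape=24.8, rate=15.8); mean ≈ 1.570

The Poisson likelihood adds the total count to the shape and the number of exposure periods to the rate. Here ∑xᵢ = 21 and n = 11, so shape 3.8→24.8 and rate 4.8→15.8.
Posterior mean = shape/rate = 24.8/15.8 = 1.570.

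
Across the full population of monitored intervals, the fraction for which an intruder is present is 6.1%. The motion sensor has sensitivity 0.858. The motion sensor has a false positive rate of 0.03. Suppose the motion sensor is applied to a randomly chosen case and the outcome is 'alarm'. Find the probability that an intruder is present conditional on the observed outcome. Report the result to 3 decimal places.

P(H | E) ≈ 0.650

Let H be the event that an intruder is present. P(H) = 0.061, so P(¬H) = 0.939. With E the 'alarm' result, P(E|H) = 0.858 and P(E|¬H) = 0.03.
P(E) = 0.858·0.061 + 0.03·0.939 = 0.052338 + 0.028170 = 0.080508.
By Bayes' theorem, P(H|E) = 0.052338 / 0.080508 = 0.650.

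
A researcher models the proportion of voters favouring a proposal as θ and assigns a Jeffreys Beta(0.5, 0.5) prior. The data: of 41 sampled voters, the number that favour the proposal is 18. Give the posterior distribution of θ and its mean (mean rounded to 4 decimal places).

Posterior: Beta(18.5, 23.5); mean ≈ 0.4405

The binomial likelihood is conjugate to the Beta prior: with 18 successes and 23 failures, the posterior is Beta(0.5+18, 0.5+23) = Beta(18.5, 23.5).
E[θ | data] = 18.5/(18.5+23.5) = 0.4405.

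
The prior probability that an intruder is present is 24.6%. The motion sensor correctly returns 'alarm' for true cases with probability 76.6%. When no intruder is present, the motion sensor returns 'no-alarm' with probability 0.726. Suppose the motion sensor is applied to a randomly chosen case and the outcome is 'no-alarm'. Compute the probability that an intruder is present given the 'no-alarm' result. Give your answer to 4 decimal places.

P(H | E) ≈ 0.0952

Let H be the event that an intruder is present. P(H) = 0.246, so P(¬H) = 0.754. With E the 'no-alarm' result, P(E|H) = 0.234 and P(E|¬H) = 0.726.
P(E) = 0.234·0.246 + 0.726·0.754 = 0.057564 + 0.54740 = 0.60497.
By Bayes' theorem, P(H|E) = 0.057564 / 0.60497 = 0.0952.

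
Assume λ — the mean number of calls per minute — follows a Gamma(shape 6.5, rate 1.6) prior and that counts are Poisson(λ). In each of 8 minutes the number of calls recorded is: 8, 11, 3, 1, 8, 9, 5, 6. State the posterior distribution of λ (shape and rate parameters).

The Poisson likelihood adds the total count to the shape and the number of exposure periods to the rate. Here ∑xᵢ = 51 and n = 8, so shape 6.5→57.5 and rate 1.6→9.6.

Posterior: Gamma(shape=57.5, rate=9.6)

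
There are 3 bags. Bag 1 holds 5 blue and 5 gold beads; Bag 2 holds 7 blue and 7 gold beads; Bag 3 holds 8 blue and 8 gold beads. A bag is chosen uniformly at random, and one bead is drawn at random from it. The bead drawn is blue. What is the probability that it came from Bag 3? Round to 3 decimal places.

Tabulate prior·likelihood by source: [1] prior 0.333333, lik 0.5, product 0.1667; [2] prior 0.333333, lik 0.5, product 0.1667; [3] prior 0.333333, lik 0.5, product 0.1667.
Normalizing constant = 0.50000; the posterior for Bag 3 is its product over the sum, 0.1667/0.50000 = 0.333.

Posterior probability ≈ 0.333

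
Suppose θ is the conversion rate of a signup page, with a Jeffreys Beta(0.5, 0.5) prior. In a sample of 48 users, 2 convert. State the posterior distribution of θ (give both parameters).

The binomial likelihood is conjugate to the Beta prior: with 2 successes and 46 failures, the posterior is Beta(0.5+2, 0.5+46) = Beta(2.5, 46.5).

Posterior: Beta(2.5, 46.5)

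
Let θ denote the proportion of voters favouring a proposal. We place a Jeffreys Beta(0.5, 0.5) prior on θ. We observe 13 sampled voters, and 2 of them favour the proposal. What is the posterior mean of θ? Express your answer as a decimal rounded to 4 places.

Posterior mean ≈ 0.1786

Observing 2 successes and 11 failures updates Beta(0.5, 0.5) by adding the success and failure counts to the two shape parameters: α = 0.5+2 = 2.5, β = 0.5+11 = 11.5.
E[θ | data] = 2.5/(2.5+11.5) = 0.1786.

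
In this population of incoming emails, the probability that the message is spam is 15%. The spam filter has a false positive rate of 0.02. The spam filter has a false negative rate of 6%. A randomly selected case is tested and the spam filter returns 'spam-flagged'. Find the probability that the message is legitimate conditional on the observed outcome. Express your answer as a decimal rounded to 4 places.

P(¬H | E) ≈ 0.1076

Let H be the event that the message is spam. P(H) = 0.15, so P(¬H) = 0.85. With E the 'spam-flagged' result, P(E|H) = 0.94 and P(E|¬H) = 0.02.
P(E) = 0.94·0.15 + 0.02·0.85 = 0.14100 + 0.017000 = 0.15800.
By Bayes' theorem, P(H|E) = 0.14100 / 0.15800 = 0.8924. Hence P(¬H|E) = 1 − 0.8924 = 0.1076.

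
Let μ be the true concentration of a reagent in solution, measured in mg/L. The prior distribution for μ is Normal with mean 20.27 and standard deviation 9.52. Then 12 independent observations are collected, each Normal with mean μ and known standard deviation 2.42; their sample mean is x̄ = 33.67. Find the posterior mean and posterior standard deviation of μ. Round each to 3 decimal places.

Posterior mean ≈ 33.598; posterior SD ≈ 0.697

With known σ, the Normal prior is conjugate. Weight on the data is w = (n/σ²)/(n/σ² + 1/τ₀²) = 2.04904/(2.04904+0.0110338) = 0.99464.
Posterior mean = w·x̄ + (1−w)·μ₀ = 0.99464·33.67 + 0.0053560·20.27 = 33.598. Posterior variance = 1/(2.04904+0.0110338) = 0.485419, so SD = 0.697.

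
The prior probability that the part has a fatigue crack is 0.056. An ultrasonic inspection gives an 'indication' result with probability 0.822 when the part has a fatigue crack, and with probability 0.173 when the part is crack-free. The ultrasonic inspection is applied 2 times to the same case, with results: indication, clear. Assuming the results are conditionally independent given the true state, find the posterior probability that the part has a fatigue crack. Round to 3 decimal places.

Posterior P(H) ≈ 0.057

With H the event that the part has a fatigue crack, the joint likelihood of the observed sequence is P(data|H) = 0.822·0.178 = 0.14632 and P(data|¬H) = 0.173·0.827 = 0.14307.
Bayes: P(H|data) = 0.056·0.14632 / (0.056·0.14632 + 0.944·0.14307) = 0.0081937/0.14325 = 0.0572.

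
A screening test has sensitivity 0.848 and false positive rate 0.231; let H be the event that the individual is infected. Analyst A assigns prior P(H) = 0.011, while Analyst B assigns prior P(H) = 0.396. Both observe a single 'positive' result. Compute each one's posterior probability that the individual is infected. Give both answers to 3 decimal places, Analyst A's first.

Analyst A: 0.039; Analyst B: 0.706

P('+'|H) = 0.848, P('+'|¬H) = 0.231.
Analyst A: numerator 0.848·0.011 = 0.0093280; evidence = 0.0093280+0.231·0.989 = 0.23779; posterior = 0.039.
Analyst B: numerator 0.848·0.396 = 0.33581; evidence = 0.33581+0.231·0.604 = 0.47533; posterior = 0.706.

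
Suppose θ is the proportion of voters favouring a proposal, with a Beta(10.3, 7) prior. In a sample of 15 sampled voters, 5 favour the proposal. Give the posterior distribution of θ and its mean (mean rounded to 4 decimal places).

The binomial likelihood is conjugate to the Beta prior: with 5 successes and 10 failures, the posterior is Beta(10.3+5, 7+10) = Beta(15.3, 17).
Posterior mean = α/(α+β) = 15.3/32.3 = 0.4737.

Posterior: Beta(15.3, 17); mean ≈ 0.4737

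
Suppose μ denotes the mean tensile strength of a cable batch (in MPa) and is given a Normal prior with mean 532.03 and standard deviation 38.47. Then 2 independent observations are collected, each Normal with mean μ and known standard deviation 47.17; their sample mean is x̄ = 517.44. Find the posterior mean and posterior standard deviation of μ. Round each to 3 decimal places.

Posterior mean ≈ 523.701; posterior SD ≈ 25.201

With known σ, the Normal prior is conjugate. Weight on the data is w = (n/σ²)/(n/σ² + 1/τ₀²) = 0.00089887/(0.00089887+0.00067570) = 0.57087.
Posterior mean = w·x̄ + (1−w)·μ₀ = 0.57087·517.44 + 0.42913·532.03 = 523.701. Posterior variance = 1/(0.00089887+0.00067570) = 635.092, so SD = 25.201.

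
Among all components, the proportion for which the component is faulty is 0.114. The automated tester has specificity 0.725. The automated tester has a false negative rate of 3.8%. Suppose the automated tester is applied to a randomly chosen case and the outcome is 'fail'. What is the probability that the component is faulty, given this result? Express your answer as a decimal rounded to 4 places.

P(H | E) ≈ 0.3104

Write H for 'the component is faulty'. Prior odds H:¬H = 0.114/0.886 = 0.12867. For the 'fail' outcome, the likelihood ratio is 0.962/0.275 = 3.4982.
Posterior odds = 0.12867 × 3.4982 = 0.45010, so P(H|E) = 0.45010/(1+0.45010) = 0.3104.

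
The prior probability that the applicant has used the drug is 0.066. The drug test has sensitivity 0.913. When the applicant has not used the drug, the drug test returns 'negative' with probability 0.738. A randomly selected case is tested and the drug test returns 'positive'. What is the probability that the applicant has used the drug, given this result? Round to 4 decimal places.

P(H | E) ≈ 0.1976

Let H be the event that the applicant has used the drug. P(H) = 0.066, so P(¬H) = 0.934. With E the 'positive' result, P(E|H) = 0.913 and P(E|¬H) = 0.262.
P(E) = 0.913·0.066 + 0.262·0.934 = 0.060258 + 0.24471 = 0.30497.
By Bayes' theorem, P(H|E) = 0.060258 / 0.30497 = 0.1976.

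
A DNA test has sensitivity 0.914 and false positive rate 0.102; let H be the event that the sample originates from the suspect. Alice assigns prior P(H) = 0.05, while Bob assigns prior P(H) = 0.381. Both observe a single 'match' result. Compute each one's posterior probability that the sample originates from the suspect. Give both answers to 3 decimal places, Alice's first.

The likelihood ratio for a 'match' result is 0.914/0.102 = 8.9608.
Alice: prior odds 0.05/0.95 = 0.052632; posterior odds 0.47162; posterior probability 0.320.
Bob: prior odds 0.381/0.619 = 0.61551; posterior odds 5.5154; posterior probability 0.847.

Alice: 0.320; Bob: 0.847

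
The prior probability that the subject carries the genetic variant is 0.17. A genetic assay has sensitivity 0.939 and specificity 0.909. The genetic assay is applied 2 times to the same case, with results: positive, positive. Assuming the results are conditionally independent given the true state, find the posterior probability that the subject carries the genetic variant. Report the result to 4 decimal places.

Let H be the event that the subject carries the genetic variant; start with P(H) = 0.17. P('positive'|H) = 0.939, P('positive'|¬H) = 0.091.
Update on result 1 ('positive'): P(H) ← 0.939·0.1700 / (0.939·0.1700 + 0.091·0.8300) = 0.15963/0.23516 = 0.6788.
Update on result 2 ('positive'): P(H) ← 0.939·0.6788 / (0.939·0.6788 + 0.091·0.3212) = 0.63741/0.66663 = 0.9562.

Posterior P(H) ≈ 0.9562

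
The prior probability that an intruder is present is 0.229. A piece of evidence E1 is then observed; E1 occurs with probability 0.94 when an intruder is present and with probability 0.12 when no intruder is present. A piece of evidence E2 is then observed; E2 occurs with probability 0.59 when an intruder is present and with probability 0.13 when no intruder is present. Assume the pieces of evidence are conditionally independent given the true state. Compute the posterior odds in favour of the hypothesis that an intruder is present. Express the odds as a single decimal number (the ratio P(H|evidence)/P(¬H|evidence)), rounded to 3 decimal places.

Posterior odds ≈ 10.559

Prior odds = 0.229/(1−0.229) = 0.29702. In log-odds, ln(0.29702) = -1.2140.
Add log likelihood ratios: ln(7.8333) + ln(4.5385) = 3.5710.
Posterior log-odds = 2.3570, so posterior odds = exp(2.3570) = 10.559.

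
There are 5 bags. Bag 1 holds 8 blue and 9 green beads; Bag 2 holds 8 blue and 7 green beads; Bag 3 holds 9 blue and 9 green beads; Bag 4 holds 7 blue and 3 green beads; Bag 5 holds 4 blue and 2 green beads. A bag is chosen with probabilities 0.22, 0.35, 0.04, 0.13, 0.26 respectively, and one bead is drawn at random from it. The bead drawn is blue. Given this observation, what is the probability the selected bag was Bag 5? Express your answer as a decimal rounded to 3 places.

P(blue|Bag 1) = 0.4706; P(blue|Bag 2) = 0.5333; P(blue|Bag 3) = 0.5; P(blue|Bag 4) = 0.7; P(blue|Bag 5) = 0.6667.
Prior × likelihood for each source: 0.22·0.4706=0.1035, 0.35·0.5333=0.1867, 0.04·0.5=0.02000, 0.13·0.7=0.09100, 0.26·0.6667=0.1733. Summing gives P(blue) = 0.57453.
P(Bag 5 | blue) = 0.1733 / 0.57453 = 0.302.

Posterior probability ≈ 0.302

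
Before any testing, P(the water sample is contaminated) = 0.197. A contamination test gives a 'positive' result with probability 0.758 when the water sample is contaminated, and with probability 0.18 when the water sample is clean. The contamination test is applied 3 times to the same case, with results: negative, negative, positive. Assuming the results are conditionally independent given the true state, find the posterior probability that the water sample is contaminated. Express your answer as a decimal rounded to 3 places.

Posterior P(H) ≈ 0.083

Let H be the event that the water sample is contaminated; start with P(H) = 0.197. P('positive'|H) = 0.758, P('positive'|¬H) = 0.18.
Update on result 1 ('negative'): P(H) ← 0.242·0.1970 / (0.242·0.1970 + 0.82·0.8030) = 0.047674/0.70613 = 0.0675.
Update on result 2 ('negative'): P(H) ← 0.242·0.0675 / (0.242·0.0675 + 0.82·0.9325) = 0.016338/0.78098 = 0.0209.
Update on result 3 ('positive'): P(H) ← 0.758·0.0209 / (0.758·0.0209 + 0.18·0.9791) = 0.015858/0.19209 = 0.0826.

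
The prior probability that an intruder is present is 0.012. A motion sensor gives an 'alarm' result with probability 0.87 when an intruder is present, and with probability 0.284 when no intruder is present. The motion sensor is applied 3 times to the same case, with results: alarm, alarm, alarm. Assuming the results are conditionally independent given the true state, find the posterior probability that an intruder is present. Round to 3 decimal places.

Posterior P(H) ≈ 0.259

Let H be the event that an intruder is present; start with P(H) = 0.012. P('alarm'|H) = 0.87, P('alarm'|¬H) = 0.284.
Update on result 1 ('alarm'): P(H) ← 0.87·0.0120 / (0.87·0.0120 + 0.284·0.9880) = 0.010440/0.29103 = 0.0359.
Update on result 2 ('alarm'): P(H) ← 0.87·0.0359 / (0.87·0.0359 + 0.284·0.9641) = 0.031209/0.30502 = 0.1023.
Update on result 3 ('alarm'): P(H) ← 0.87·0.1023 / (0.87·0.1023 + 0.284·0.8977) = 0.089016/0.34396 = 0.2588.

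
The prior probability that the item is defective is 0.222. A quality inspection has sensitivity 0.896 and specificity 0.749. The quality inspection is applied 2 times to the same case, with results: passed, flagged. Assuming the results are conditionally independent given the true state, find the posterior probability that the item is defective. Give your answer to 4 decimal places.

Posterior P(H) ≈ 0.1239

Let H be the event that the item is defective; start with P(H) = 0.222. P('flagged'|H) = 0.896, P('flagged'|¬H) = 0.251.
Update on result 1 ('passed'): P(H) ← 0.104·0.2220 / (0.104·0.2220 + 0.749·0.7780) = 0.023088/0.60581 = 0.0381.
Update on result 2 ('flagged'): P(H) ← 0.896·0.0381 / (0.896·0.0381 + 0.251·0.9619) = 0.034147/0.27558 = 0.1239.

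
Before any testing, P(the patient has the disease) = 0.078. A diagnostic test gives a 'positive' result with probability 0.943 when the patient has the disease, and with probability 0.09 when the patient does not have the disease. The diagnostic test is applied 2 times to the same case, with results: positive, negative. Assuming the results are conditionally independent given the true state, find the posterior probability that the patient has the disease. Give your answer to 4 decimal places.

With H the event that the patient has the disease, the joint likelihood of the observed sequence is P(data|H) = 0.943·0.057 = 0.053751 and P(data|¬H) = 0.09·0.91 = 0.081900.
Bayes: P(H|data) = 0.078·0.053751 / (0.078·0.053751 + 0.922·0.081900) = 0.0041926/0.079704 = 0.0526.

Posterior P(H) ≈ 0.0526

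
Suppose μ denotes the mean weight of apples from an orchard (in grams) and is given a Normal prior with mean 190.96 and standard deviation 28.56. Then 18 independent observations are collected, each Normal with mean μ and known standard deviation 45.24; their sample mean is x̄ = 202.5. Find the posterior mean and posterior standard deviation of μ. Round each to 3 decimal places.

Posterior mean ≈ 201.088; posterior SD ≈ 9.990

Prior precision 1/τ₀² = 1/28.56² = 0.00122598; data precision n/σ² = 18/45.24² = 0.00879483.
Posterior precision = 0.00122598 + 0.00879483 = 0.0100208, giving posterior SD = 1/√0.0100208 = 9.990.
Posterior mean = (0.00122598·190.96 + 0.00879483·202.5) / 0.0100208 = 201.088.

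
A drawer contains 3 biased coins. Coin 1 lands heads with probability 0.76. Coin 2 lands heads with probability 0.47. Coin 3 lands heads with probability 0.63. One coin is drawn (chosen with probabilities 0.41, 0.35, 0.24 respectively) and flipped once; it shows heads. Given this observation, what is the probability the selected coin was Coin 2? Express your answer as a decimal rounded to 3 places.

Posterior probability ≈ 0.262

P(heads|C1) = 0.76; P(heads|C2) = 0.47; P(heads|C3) = 0.63.
Prior × likelihood for each source: 0.41·0.76=0.3116, 0.35·0.47=0.1645, 0.24·0.63=0.1512. Summing gives P(heads) = 0.62730.
P(Coin 2 | heads) = 0.1645 / 0.62730 = 0.262.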